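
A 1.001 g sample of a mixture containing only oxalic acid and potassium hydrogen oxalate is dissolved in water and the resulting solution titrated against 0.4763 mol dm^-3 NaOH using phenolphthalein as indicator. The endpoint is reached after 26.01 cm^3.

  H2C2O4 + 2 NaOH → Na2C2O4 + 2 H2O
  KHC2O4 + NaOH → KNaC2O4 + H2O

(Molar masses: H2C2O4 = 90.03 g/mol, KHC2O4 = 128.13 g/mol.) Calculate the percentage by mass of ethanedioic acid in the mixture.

31.72 %

n(NaOH) = 0.02601 × 0.4763 = 0.01239 mol
Let x = n(H2C2O4), y = n(KHC2O4).
Titrant: 2x + 1y = 0.01239;  mass: 90.03x + 128.13y = 1.001
Solving, x = 3.527 × 10^-3 mol, y = 5.334 × 10^-3 mol
mass of H2C2O4 = 3.527 × 10^-3 × 90.03 = 0.3176 g
% H2C2O4 = 0.3176 / 1.001 × 100 = 31.72 %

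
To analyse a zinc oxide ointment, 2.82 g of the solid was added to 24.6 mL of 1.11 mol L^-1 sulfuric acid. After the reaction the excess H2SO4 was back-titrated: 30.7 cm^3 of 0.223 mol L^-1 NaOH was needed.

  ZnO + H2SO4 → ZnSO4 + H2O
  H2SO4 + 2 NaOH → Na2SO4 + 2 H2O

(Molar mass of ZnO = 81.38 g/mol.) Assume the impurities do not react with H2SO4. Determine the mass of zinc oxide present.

n(H2SO4) added = 0.0246 × 1.11 = 0.0273 mol
n(NaOH) used in back-titration = 0.0307 × 0.223 = 6.85 × 10^-3 mol
From the 1:2 ratio, n(H2SO4) left over = 1/2 × 6.85 × 10^-3 = 3.42 × 10^-3 mol
n(H2SO4) consumed by analyte = 0.0273 − 3.42 × 10^-3 = 0.0239 mol
n(ZnO) = 0.0239 mol (1:1 ratio)
mass of ZnO = 0.0239 × 81.38 = 1.94 g

1.94 g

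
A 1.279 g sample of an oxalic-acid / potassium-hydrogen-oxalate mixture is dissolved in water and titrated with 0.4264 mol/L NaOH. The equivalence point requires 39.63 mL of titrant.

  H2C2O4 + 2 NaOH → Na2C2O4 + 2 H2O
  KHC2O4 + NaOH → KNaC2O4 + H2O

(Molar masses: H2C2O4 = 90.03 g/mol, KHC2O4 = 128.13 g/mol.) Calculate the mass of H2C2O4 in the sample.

n(NaOH) = 0.03963 × 0.4264 = 0.01690 mol
Let x = n(H2C2O4), y = n(KHC2O4).
Titrant: 2x + 1y = 0.01690;  mass: 90.03x + 128.13y = 1.279
Solving, x = 5.331 × 10^-3 mol, y = 6.236 × 10^-3 mol
mass of H2C2O4 = 5.331 × 10^-3 × 90.03 = 0.4799 g

0.4799 g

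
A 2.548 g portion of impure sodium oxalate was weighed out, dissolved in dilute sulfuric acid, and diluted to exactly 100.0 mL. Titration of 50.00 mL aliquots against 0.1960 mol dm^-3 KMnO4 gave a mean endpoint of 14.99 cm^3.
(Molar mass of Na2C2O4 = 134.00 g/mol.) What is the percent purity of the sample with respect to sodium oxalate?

77.26 %

2 MnO4^- + 5 C2O4^2- + 16 H^+ → 2 Mn^2+ + 10 CO2 + 8 H2O
n(KMnO4) per titration = 0.01499 × 0.1960 = 2.938 × 10^-3 mol
From the 5:2 ratio, n(Na2C2O4) in each aliquot = 5/2 × 2.938 × 10^-3 = 7.345 × 10^-3 mol
n(Na2C2O4) in the whole flask = 7.345 × 10^-3 × 100.0/50.00 = 0.01469 mol
mass of Na2C2O4 = 0.01469 × 134.00 = 1.968 g
% Na2C2O4 = 1.968 / 2.548 × 100 = 77.26 %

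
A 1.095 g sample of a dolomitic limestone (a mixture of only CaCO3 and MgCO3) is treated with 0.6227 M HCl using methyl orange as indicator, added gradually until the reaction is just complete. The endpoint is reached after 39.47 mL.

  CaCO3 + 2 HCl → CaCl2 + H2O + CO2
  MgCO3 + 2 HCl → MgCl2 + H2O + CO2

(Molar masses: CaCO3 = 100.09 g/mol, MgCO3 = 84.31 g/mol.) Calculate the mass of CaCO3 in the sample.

0.3737 g

n(HCl) = 0.03947 × 0.6227 = 0.02458 mol
Let x = n(CaCO3), y = n(MgCO3).
Titrant: 2x + 2y = 0.02458;  mass: 100.09x + 84.31y = 1.095
Solving, x = 3.734 × 10^-3 mol, y = 8.555 × 10^-3 mol
mass of CaCO3 = 3.734 × 10^-3 × 100.09 = 0.3737 g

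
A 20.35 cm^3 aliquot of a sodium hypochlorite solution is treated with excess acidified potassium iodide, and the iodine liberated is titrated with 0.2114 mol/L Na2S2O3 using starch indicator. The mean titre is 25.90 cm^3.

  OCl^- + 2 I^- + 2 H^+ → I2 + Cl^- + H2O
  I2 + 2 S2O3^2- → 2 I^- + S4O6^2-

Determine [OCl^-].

n(S2O3^2-) = 0.02590 × 0.2114 = 5.475 × 10^-3 mol
n(I2) = n(S2O3^2-)/2 = 2.738 × 10^-3 mol
n(OCl^-) in the aliquot = 2.738 × 10^-3 mol (1:1 ratio)
[OCl^-] = 2.738 × 10^-3 / 0.02035 = 0.1345 mol/L

0.1345 mol/L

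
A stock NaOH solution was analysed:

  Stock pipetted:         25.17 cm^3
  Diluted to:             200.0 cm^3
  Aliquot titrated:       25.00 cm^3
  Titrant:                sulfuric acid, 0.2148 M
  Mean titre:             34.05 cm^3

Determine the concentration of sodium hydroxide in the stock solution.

2 NaOH + H2SO4 → Na2SO4 + 2 H2O
n(H2SO4) = 0.03405 × 0.2148 = 7.314 × 10^-3 mol
From the 2:1 ratio, n(NaOH) in the aliquot = 2/1 × 7.314 × 10^-3 = 0.01463 mol
[NaOH]_dilute = 0.01463 / 0.02500 = 0.5851 mol/L
Dilution factor = 200.0 / 25.17 = 7.946
[NaOH]_stock = 0.5851 × 7.946 = 4.649 mol/L

4.649 M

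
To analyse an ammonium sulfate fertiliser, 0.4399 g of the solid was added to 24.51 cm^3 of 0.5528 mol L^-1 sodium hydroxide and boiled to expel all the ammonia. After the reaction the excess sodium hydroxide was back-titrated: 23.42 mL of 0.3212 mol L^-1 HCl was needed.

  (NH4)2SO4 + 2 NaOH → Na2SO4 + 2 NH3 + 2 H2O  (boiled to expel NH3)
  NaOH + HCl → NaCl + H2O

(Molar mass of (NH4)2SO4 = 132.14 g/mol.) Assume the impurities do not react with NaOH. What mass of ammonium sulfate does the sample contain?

0.3982 g

n(NaOH) added = 0.02451 × 0.5528 = 0.01355 mol
n(HCl) used in back-titration = 0.02342 × 0.3212 = 7.523 × 10^-3 mol
n(NaOH) left over = 7.523 × 10^-3 mol (1:1 ratio)
n(NaOH) consumed by analyte = 0.01355 − 7.523 × 10^-3 = 6.027 × 10^-3 mol
From the 1:2 ratio, n((NH4)2SO4) = 1/2 × 6.027 × 10^-3 = 3.013 × 10^-3 mol
mass of (NH4)2SO4 = 3.013 × 10^-3 × 132.14 = 0.3982 g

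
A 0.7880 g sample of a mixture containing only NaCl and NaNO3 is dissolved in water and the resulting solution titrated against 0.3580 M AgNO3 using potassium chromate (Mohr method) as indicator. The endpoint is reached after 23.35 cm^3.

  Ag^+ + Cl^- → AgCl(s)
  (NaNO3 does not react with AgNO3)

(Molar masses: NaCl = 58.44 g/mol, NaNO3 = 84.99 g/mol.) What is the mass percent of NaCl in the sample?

n(AgNO3) = 0.02335 × 0.3580 = 8.359 × 10^-3 mol
Let x = n(NaCl), y = n(NaNO3).
Titrant: 1x = 8.359 × 10^-3;  mass: 58.44x + 84.99y = 0.7880
Solving, x = 8.359 × 10^-3 mol, y = 3.524 × 10^-3 mol
mass of NaCl = 8.359 × 10^-3 × 58.44 = 0.4885 g
% NaCl = 0.4885 / 0.7880 × 100 = 61.99 %

61.99 %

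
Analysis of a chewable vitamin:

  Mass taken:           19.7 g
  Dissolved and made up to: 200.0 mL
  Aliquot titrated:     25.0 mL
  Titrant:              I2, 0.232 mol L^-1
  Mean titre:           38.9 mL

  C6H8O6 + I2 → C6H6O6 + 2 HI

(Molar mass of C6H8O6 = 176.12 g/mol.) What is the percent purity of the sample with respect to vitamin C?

64.5 %

n(I2) per titration = 0.0389 × 0.232 = 9.02 × 10^-3 mol
n(C6H8O6) in each aliquot = 9.02 × 10^-3 mol (1:1 ratio)
n(C6H8O6) in the whole flask = 9.02 × 10^-3 × 200.0/25.0 = 0.0722 mol
mass of C6H8O6 = 0.0722 × 176.12 = 12.7 g
% C6H8O6 = 12.7 / 19.7 × 100 = 64.5 %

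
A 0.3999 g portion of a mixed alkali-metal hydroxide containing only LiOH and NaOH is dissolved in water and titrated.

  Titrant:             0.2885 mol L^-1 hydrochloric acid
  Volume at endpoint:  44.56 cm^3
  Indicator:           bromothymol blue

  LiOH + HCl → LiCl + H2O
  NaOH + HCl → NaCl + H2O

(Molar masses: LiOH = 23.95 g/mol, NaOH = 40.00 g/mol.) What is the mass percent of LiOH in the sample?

n(HCl) = 0.04456 × 0.2885 = 0.01286 mol
Let x = n(LiOH), y = n(NaOH).
Titrant: 1x + 1y = 0.01286;  mass: 23.95x + 40.00y = 0.3999
Solving, x = 7.123 × 10^-3 mol, y = 5.733 × 10^-3 mol
mass of LiOH = 7.123 × 10^-3 × 23.95 = 0.1706 g
% LiOH = 0.1706 / 0.3999 × 100 = 42.66 %

42.66 %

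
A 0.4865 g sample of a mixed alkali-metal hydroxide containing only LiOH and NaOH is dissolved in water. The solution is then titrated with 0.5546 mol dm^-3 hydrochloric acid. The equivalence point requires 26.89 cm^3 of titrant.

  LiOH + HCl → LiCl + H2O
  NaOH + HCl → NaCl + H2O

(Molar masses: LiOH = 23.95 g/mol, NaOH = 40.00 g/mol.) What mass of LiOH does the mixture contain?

0.1642 g

n(HCl) = 0.02689 × 0.5546 = 0.01491 mol
Let x = n(LiOH), y = n(NaOH).
Titrant: 1x + 1y = 0.01491;  mass: 23.95x + 40.00y = 0.4865
Solving, x = 6.855 × 10^-3 mol, y = 8.058 × 10^-3 mol
mass of LiOH = 6.855 × 10^-3 × 23.95 = 0.1642 g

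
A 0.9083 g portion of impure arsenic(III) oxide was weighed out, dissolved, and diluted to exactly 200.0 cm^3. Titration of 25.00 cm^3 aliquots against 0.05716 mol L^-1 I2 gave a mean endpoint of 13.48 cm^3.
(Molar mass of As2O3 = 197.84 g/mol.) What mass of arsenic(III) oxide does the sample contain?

As2O3 + 2 I2 + 2 H2O → As2O5 + 4 HI
n(I2) per titration = 0.01348 × 0.05716 = 7.705 × 10^-4 mol
From the 1:2 ratio, n(As2O3) in each aliquot = 1/2 × 7.705 × 10^-4 = 3.853 × 10^-4 mol
n(As2O3) in the whole flask = 3.853 × 10^-4 × 200.0/25.00 = 3.082 × 10^-3 mol
mass of As2O3 = 3.082 × 10^-3 × 197.84 = 0.6098 g

0.6098 g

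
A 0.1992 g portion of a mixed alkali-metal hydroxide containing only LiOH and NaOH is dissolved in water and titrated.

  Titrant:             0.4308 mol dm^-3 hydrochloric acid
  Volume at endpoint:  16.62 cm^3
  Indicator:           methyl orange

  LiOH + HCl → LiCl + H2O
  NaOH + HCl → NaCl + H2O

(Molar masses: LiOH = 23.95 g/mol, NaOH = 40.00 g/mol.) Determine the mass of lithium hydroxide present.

n(HCl) = 0.01662 × 0.4308 = 7.160 × 10^-3 mol
Let x = n(LiOH), y = n(NaOH).
Titrant: 1x + 1y = 7.160 × 10^-3;  mass: 23.95x + 40.00y = 0.1992
Solving, x = 5.433 × 10^-3 mol, y = 1.727 × 10^-3 mol
mass of LiOH = 5.433 × 10^-3 × 23.95 = 0.1301 g

0.1301 g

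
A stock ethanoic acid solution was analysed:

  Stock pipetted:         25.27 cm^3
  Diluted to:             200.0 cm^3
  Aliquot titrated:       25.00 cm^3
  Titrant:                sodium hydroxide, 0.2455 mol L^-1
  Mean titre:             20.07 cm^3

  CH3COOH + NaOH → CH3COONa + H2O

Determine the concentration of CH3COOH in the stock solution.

1.560 mol/L

n(NaOH) = 0.02007 × 0.2455 = 4.927 × 10^-3 mol
n(CH3COOH) in the aliquot = 4.927 × 10^-3 mol (1:1 ratio)
[CH3COOH]_dilute = 4.927 × 10^-3 / 0.02500 = 0.1971 mol/L
Dilution factor = 200.0 / 25.27 = 7.915
[CH3COOH]_stock = 0.1971 × 7.915 = 1.560 mol/L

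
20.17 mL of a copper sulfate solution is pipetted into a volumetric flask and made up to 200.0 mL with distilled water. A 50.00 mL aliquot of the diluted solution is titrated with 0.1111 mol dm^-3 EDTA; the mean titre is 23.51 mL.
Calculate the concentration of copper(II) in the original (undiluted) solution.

Cu^2+ + EDTA^4- → [Cu(EDTA)]^2-
n(EDTA) = 0.02351 × 0.1111 = 2.612 × 10^-3 mol
n(Cu2+) in the aliquot = 2.612 × 10^-3 mol (1:1 ratio)
[Cu2+]_dilute = 2.612 × 10^-3 / 0.05000 = 0.05224 mol/L
Dilution factor = 200.0 / 20.17 = 9.916
[Cu2+]_stock = 0.05224 × 9.916 = 0.5180 mol/L

0.5180 mol/L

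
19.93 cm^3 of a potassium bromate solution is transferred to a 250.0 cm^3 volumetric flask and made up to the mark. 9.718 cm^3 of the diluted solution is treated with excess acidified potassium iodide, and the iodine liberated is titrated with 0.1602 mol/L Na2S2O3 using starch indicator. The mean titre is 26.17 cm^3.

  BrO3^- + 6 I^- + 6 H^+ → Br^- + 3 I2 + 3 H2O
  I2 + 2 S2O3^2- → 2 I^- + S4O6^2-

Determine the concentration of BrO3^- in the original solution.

0.9019 mol/L

n(S2O3^2-) = 0.02617 × 0.1602 = 4.192 × 10^-3 mol
n(I2) = n(S2O3^2-)/2 = 2.096 × 10^-3 mol
From the 1:3 ratio, n(BrO3^-) in the aliquot = 1/3 × 2.096 × 10^-3 = 6.987 × 10^-4 mol
[BrO3^-]_dilute = 6.987 × 10^-4 / 0.009718 = 0.07190 mol/L
[BrO3^-]_original = 0.07190 × 250.0/19.93 = 0.9019 mol/L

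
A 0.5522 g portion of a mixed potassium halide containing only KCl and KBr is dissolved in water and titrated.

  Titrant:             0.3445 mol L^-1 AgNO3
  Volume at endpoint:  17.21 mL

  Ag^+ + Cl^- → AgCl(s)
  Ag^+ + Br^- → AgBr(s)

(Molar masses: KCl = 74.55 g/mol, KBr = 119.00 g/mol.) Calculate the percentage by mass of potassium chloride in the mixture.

n(AgNO3) = 0.01721 × 0.3445 = 5.929 × 10^-3 mol
Let x = n(KCl), y = n(KBr).
Titrant: 1x + 1y = 5.929 × 10^-3;  mass: 74.55x + 119.00y = 0.5522
Solving, x = 3.450 × 10^-3 mol, y = 2.479 × 10^-3 mol
mass of KCl = 3.450 × 10^-3 × 74.55 = 0.2572 g
% KCl = 0.2572 / 0.5522 × 100 = 46.57 %

46.57 %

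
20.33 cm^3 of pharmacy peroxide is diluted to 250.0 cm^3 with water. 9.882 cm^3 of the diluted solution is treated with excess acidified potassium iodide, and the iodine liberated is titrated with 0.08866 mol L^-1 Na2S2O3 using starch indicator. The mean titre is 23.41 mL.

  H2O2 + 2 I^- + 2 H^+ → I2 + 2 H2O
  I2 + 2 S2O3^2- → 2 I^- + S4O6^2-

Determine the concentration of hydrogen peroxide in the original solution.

n(S2O3^2-) = 0.02341 × 0.08866 = 2.076 × 10^-3 mol
n(I2) = n(S2O3^2-)/2 = 1.038 × 10^-3 mol
n(H2O2) in the aliquot = 1.038 × 10^-3 mol (1:1 ratio)
[H2O2]_dilute = 1.038 × 10^-3 / 0.009882 = 0.1050 mol/L
[H2O2]_original = 0.1050 × 250.0/20.33 = 1.291 mol/L

1.291 mol/L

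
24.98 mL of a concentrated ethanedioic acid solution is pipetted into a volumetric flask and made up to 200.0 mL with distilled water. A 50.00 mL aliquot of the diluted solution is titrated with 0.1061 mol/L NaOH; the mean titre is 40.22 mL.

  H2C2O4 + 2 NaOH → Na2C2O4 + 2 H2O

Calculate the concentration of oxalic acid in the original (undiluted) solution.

0.3417 mol/L

n(NaOH) = 0.04022 × 0.1061 = 4.267 × 10^-3 mol
From the 1:2 ratio, n(H2C2O4) in the aliquot = 1/2 × 4.267 × 10^-3 = 2.134 × 10^-3 mol
[H2C2O4]_dilute = 2.134 × 10^-3 / 0.05000 = 0.04267 mol/L
Dilution factor = 200.0 / 24.98 = 8.006
[H2C2O4]_stock = 0.04267 × 8.006 = 0.3417 mol/L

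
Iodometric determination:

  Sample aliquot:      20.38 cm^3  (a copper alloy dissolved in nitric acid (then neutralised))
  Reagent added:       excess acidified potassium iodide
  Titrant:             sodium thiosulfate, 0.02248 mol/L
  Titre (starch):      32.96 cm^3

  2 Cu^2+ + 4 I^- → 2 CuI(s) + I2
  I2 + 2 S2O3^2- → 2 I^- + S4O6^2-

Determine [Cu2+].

n(S2O3^2-) = 0.03296 × 0.02248 = 7.409 × 10^-4 mol
n(I2) = n(S2O3^2-)/2 = 3.705 × 10^-4 mol
From the 2:1 ratio, n(Cu2+) in the aliquot = 2/1 × 3.705 × 10^-4 = 7.409 × 10^-4 mol
[Cu2+] = 7.409 × 10^-4 / 0.02038 = 0.03636 mol/L

0.03636 mol/L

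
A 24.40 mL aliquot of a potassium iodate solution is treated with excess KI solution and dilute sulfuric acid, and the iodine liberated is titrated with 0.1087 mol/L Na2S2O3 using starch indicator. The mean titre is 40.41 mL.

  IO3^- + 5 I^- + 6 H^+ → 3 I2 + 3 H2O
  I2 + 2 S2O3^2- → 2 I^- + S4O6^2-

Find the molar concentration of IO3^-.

0.03000 mol/L

n(S2O3^2-) = 0.04041 × 0.1087 = 4.393 × 10^-3 mol
n(I2) = n(S2O3^2-)/2 = 2.196 × 10^-3 mol
From the 1:3 ratio, n(IO3^-) in the aliquot = 1/3 × 2.196 × 10^-3 = 7.321 × 10^-4 mol
[IO3^-] = 7.321 × 10^-4 / 0.02440 = 0.03000 mol/L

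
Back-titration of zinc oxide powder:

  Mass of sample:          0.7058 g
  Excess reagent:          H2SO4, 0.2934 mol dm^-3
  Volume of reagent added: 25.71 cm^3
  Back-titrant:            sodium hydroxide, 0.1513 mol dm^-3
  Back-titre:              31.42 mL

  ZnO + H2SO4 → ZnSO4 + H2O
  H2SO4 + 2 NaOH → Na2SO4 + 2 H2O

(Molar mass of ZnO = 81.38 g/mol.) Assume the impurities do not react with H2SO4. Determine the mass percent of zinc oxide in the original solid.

59.57 %

n(H2SO4) added = 0.02571 × 0.2934 = 7.543 × 10^-3 mol
n(NaOH) used in back-titration = 0.03142 × 0.1513 = 4.754 × 10^-3 mol
From the 1:2 ratio, n(H2SO4) left over = 1/2 × 4.754 × 10^-3 = 2.377 × 10^-3 mol
n(H2SO4) consumed by analyte = 7.543 × 10^-3 − 2.377 × 10^-3 = 5.166 × 10^-3 mol
n(ZnO) = 5.166 × 10^-3 mol (1:1 ratio)
mass of ZnO = 5.166 × 10^-3 × 81.38 = 0.4204 g
% ZnO = 0.4204 / 0.7058 × 100 = 59.57 %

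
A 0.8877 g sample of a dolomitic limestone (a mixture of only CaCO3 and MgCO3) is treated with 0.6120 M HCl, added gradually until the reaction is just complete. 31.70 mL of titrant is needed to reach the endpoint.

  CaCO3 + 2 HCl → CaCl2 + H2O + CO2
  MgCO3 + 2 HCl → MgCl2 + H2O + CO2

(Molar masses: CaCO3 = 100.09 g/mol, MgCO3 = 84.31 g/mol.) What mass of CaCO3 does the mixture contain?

0.4432 g

n(HCl) = 0.03170 × 0.6120 = 0.01940 mol
Let x = n(CaCO3), y = n(MgCO3).
Titrant: 2x + 2y = 0.01940;  mass: 100.09x + 84.31y = 0.8877
Solving, x = 4.428 × 10^-3 mol, y = 5.272 × 10^-3 mol
mass of CaCO3 = 4.428 × 10^-3 × 100.09 = 0.4432 g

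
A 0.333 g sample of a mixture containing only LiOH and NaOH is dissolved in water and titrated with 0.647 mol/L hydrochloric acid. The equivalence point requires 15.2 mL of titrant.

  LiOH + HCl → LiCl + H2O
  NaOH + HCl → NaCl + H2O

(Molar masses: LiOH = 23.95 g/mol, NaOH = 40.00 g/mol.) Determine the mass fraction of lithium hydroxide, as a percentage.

n(HCl) = 0.0152 × 0.647 = 9.83 × 10^-3 mol
Let x = n(LiOH), y = n(NaOH).
Titrant: 1x + 1y = 9.83 × 10^-3;  mass: 23.95x + 40.00y = 0.333
Solving, x = 3.76 × 10^-3 mol, y = 6.07 × 10^-3 mol
mass of LiOH = 3.76 × 10^-3 × 23.95 = 0.0901 g
% LiOH = 0.0901 / 0.333 × 100 = 27.1 %

27.1 %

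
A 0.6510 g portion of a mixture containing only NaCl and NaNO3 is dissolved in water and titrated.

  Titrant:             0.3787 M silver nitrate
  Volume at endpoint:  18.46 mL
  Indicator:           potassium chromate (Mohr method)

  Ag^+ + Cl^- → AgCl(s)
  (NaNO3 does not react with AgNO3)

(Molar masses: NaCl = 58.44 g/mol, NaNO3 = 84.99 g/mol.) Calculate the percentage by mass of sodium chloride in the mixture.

n(AgNO3) = 0.01846 × 0.3787 = 6.991 × 10^-3 mol
Let x = n(NaCl), y = n(NaNO3).
Titrant: 1x = 6.991 × 10^-3;  mass: 58.44x + 84.99y = 0.6510
Solving, x = 6.991 × 10^-3 mol, y = 2.853 × 10^-3 mol
mass of NaCl = 6.991 × 10^-3 × 58.44 = 0.4085 g
% NaCl = 0.4085 / 0.6510 × 100 = 62.76 %

62.76 %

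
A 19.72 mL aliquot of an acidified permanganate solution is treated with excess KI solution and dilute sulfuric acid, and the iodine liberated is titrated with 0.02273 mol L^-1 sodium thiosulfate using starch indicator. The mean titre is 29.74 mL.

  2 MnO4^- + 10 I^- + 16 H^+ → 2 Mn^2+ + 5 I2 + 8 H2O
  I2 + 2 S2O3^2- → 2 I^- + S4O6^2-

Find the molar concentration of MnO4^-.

n(S2O3^2-) = 0.02974 × 0.02273 = 6.760 × 10^-4 mol
n(I2) = n(S2O3^2-)/2 = 3.380 × 10^-4 mol
From the 2:5 ratio, n(MnO4^-) in the aliquot = 2/5 × 3.380 × 10^-4 = 1.352 × 10^-4 mol
[MnO4^-] = 1.352 × 10^-4 / 0.01972 = 0.006856 mol/L

0.006856 mol/L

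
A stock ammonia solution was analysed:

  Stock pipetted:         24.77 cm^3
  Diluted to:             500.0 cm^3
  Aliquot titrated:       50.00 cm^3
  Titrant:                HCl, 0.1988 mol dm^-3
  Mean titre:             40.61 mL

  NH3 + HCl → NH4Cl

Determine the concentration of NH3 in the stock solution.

3.259 mol/L

n(HCl) = 0.04061 × 0.1988 = 8.073 × 10^-3 mol
n(NH3) in the aliquot = 8.073 × 10^-3 mol (1:1 ratio)
[NH3]_dilute = 8.073 × 10^-3 / 0.05000 = 0.1615 mol/L
Dilution factor = 500.0 / 24.77 = 20.19
[NH3]_stock = 0.1615 × 20.19 = 3.259 mol/L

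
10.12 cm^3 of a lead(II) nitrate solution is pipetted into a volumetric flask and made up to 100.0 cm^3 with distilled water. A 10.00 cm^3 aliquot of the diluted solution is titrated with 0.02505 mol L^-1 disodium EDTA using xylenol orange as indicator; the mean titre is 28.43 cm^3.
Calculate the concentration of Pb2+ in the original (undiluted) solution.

Pb^2+ + EDTA^4- → [Pb(EDTA)]^2-
n(EDTA) = 0.02843 × 0.02505 = 7.122 × 10^-4 mol
n(Pb2+) in the aliquot = 7.122 × 10^-4 mol (1:1 ratio)
[Pb2+]_dilute = 7.122 × 10^-4 / 0.01000 = 0.07122 mol/L
Dilution factor = 100.0 / 10.12 = 9.881
[Pb2+]_stock = 0.07122 × 9.881 = 0.7037 mol/L

0.7037 mol/L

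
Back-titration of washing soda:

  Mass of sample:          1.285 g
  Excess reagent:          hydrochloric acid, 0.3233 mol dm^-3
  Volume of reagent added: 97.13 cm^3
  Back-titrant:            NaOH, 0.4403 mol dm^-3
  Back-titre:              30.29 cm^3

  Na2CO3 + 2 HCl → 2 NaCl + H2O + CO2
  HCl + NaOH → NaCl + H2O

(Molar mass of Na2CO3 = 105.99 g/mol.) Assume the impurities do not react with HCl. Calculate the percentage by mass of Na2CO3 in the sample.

n(HCl) added = 0.09713 × 0.3233 = 0.03140 mol
n(NaOH) used in back-titration = 0.03029 × 0.4403 = 0.01334 mol
n(HCl) left over = 0.01334 mol (1:1 ratio)
n(HCl) consumed by analyte = 0.03140 − 0.01334 = 0.01807 mol
From the 1:2 ratio, n(Na2CO3) = 1/2 × 0.01807 = 9.033 × 10^-3 mol
mass of Na2CO3 = 9.033 × 10^-3 × 105.99 = 0.9574 g
% Na2CO3 = 0.9574 / 1.285 × 100 = 74.50 %

74.50 %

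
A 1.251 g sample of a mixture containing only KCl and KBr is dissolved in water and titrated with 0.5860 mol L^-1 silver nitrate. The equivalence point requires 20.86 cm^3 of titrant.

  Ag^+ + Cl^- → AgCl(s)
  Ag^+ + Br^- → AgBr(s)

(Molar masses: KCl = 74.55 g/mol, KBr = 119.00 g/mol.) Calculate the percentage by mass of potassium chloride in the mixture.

n(AgNO3) = 0.02086 × 0.5860 = 0.01222 mol
Let x = n(KCl), y = n(KBr).
Titrant: 1x + 1y = 0.01222;  mass: 74.55x + 119.00y = 1.251
Solving, x = 4.582 × 10^-3 mol, y = 7.642 × 10^-3 mol
mass of KCl = 4.582 × 10^-3 × 74.55 = 0.3416 g
% KCl = 0.3416 / 1.251 × 100 = 27.30 %

27.30 %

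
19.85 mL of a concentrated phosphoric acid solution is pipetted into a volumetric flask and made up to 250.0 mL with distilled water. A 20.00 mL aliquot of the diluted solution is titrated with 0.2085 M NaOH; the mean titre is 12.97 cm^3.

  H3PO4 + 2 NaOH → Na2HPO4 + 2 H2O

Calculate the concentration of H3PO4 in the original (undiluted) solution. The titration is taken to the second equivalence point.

n(NaOH) = 0.01297 × 0.2085 = 2.704 × 10^-3 mol
From the 1:2 ratio, n(H3PO4) in the aliquot = 1/2 × 2.704 × 10^-3 = 1.352 × 10^-3 mol
[H3PO4]_dilute = 1.352 × 10^-3 / 0.02000 = 0.06761 mol/L
Dilution factor = 250.0 / 19.85 = 12.59
[H3PO4]_stock = 0.06761 × 12.59 = 0.8515 mol/L

0.8515 M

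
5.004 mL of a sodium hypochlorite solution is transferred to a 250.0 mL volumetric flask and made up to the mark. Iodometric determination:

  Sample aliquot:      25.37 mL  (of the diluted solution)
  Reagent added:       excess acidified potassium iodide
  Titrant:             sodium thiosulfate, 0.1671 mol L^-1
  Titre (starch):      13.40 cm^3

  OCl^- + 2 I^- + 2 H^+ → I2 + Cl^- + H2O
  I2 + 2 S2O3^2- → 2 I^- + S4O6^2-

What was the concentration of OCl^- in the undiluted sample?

2.205 mol/L

n(S2O3^2-) = 0.01340 × 0.1671 = 2.239 × 10^-3 mol
n(I2) = n(S2O3^2-)/2 = 1.120 × 10^-3 mol
n(OCl^-) in the aliquot = 1.120 × 10^-3 mol (1:1 ratio)
[OCl^-]_dilute = 1.120 × 10^-3 / 0.02537 = 0.04413 mol/L
[OCl^-]_original = 0.04413 × 250.0/5.004 = 2.205 mol/L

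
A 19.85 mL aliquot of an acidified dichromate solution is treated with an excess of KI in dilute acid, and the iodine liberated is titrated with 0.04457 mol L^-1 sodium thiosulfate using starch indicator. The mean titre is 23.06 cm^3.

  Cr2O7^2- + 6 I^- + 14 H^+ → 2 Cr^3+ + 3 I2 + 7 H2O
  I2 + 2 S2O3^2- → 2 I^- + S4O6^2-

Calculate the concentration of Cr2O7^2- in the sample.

n(S2O3^2-) = 0.02306 × 0.04457 = 1.028 × 10^-3 mol
n(I2) = n(S2O3^2-)/2 = 5.139 × 10^-4 mol
From the 1:3 ratio, n(Cr2O7^2-) in the aliquot = 1/3 × 5.139 × 10^-4 = 1.713 × 10^-4 mol
[Cr2O7^2-] = 1.713 × 10^-4 / 0.01985 = 0.008630 mol/L

0.008630 mol/L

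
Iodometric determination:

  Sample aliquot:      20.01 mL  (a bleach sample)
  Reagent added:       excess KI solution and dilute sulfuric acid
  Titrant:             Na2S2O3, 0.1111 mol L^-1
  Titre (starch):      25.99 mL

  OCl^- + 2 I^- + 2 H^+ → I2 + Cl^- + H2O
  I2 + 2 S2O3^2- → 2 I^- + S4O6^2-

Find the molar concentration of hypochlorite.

n(S2O3^2-) = 0.02599 × 0.1111 = 2.887 × 10^-3 mol
n(I2) = n(S2O3^2-)/2 = 1.444 × 10^-3 mol
n(OCl^-) in the aliquot = 1.444 × 10^-3 mol (1:1 ratio)
[OCl^-] = 1.444 × 10^-3 / 0.02001 = 0.07215 mol/L

0.07215 mol/L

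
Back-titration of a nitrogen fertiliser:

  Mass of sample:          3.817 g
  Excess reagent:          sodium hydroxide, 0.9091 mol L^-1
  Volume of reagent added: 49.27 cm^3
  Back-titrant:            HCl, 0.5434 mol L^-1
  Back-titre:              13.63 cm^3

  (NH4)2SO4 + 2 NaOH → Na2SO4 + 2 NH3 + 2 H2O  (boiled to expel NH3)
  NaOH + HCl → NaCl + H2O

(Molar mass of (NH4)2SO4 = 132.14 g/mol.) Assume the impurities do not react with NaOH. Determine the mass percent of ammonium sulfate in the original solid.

n(NaOH) added = 0.04927 × 0.9091 = 0.04479 mol
n(HCl) used in back-titration = 0.01363 × 0.5434 = 7.407 × 10^-3 mol
n(NaOH) left over = 7.407 × 10^-3 mol (1:1 ratio)
n(NaOH) consumed by analyte = 0.04479 − 7.407 × 10^-3 = 0.03738 mol
From the 1:2 ratio, n((NH4)2SO4) = 1/2 × 0.03738 = 0.01869 mol
mass of (NH4)2SO4 = 0.01869 × 132.14 = 2.470 g
% (NH4)2SO4 = 2.470 / 3.817 × 100 = 64.71 %

64.71 %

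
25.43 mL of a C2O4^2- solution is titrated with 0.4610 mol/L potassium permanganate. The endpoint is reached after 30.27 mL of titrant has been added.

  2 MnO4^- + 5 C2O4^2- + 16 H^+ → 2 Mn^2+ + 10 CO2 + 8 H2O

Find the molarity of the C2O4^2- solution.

1.372 mol/L

n(KMnO4) = 0.03027 L × 0.4610 mol/L = 0.01395 mol
From the 5:2 mole ratio, n(C2O4^2-) = 5/2 × 0.01395 = 0.03489 mol
[C2O4^2-] = 0.03489 mol / 0.02543 L = 1.372 mol/L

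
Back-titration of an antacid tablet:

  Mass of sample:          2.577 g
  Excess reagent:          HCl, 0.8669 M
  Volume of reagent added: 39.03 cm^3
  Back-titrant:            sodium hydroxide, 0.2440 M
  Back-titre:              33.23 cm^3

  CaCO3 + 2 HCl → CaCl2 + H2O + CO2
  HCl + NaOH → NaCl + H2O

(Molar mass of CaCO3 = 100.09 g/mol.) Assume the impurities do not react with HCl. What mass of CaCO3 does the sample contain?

n(HCl) added = 0.03903 × 0.8669 = 0.03384 mol
n(NaOH) used in back-titration = 0.03323 × 0.2440 = 8.108 × 10^-3 mol
n(HCl) left over = 8.108 × 10^-3 mol (1:1 ratio)
n(HCl) consumed by analyte = 0.03384 − 8.108 × 10^-3 = 0.02573 mol
From the 1:2 ratio, n(CaCO3) = 1/2 × 0.02573 = 0.01286 mol
mass of CaCO3 = 0.01286 × 100.09 = 1.288 g

1.288 g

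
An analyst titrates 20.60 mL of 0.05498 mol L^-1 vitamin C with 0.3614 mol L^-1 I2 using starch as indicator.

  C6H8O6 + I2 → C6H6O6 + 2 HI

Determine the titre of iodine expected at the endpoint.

n(C6H8O6) = 0.02060 L × 0.05498 mol/L = 1.133 × 10^-3 mol
n(I2) = 1.133 × 10^-3 mol (1:1 stoichiometry)
V(I2) = 1.133 × 10^-3 mol / 0.3614 mol/L = 0.003134 L = 3.134 mL

3.134 mL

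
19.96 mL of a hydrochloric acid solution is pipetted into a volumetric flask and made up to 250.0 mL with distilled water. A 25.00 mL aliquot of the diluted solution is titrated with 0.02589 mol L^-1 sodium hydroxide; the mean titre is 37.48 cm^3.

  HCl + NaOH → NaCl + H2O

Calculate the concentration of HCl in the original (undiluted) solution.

0.4862 mol/L

n(NaOH) = 0.03748 × 0.02589 = 9.704 × 10^-4 mol
n(HCl) in the aliquot = 9.704 × 10^-4 mol (1:1 ratio)
[HCl]_dilute = 9.704 × 10^-4 / 0.02500 = 0.03881 mol/L
Dilution factor = 250.0 / 19.96 = 12.53
[HCl]_stock = 0.03881 × 12.53 = 0.4862 mol/L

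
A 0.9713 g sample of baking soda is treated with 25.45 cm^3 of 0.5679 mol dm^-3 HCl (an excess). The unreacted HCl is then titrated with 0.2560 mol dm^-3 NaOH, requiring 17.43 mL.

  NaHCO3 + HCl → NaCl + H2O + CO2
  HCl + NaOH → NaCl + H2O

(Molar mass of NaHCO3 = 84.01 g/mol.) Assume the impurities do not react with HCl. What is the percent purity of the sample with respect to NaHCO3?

86.41 %

n(HCl) added = 0.02545 × 0.5679 = 0.01445 mol
n(NaOH) used in back-titration = 0.01743 × 0.2560 = 4.462 × 10^-3 mol
n(HCl) left over = 4.462 × 10^-3 mol (1:1 ratio)
n(HCl) consumed by analyte = 0.01445 − 4.462 × 10^-3 = 9.991 × 10^-3 mol
n(NaHCO3) = 9.991 × 10^-3 mol (1:1 ratio)
mass of NaHCO3 = 9.991 × 10^-3 × 84.01 = 0.8393 g
% NaHCO3 = 0.8393 / 0.9713 × 100 = 86.41 %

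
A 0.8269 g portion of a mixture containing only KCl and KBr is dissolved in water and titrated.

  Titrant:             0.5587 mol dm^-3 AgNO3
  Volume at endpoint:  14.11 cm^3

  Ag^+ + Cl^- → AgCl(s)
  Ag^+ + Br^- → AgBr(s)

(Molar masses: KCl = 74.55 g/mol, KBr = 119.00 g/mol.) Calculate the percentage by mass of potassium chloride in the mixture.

n(AgNO3) = 0.01411 × 0.5587 = 7.883 × 10^-3 mol
Let x = n(KCl), y = n(KBr).
Titrant: 1x + 1y = 7.883 × 10^-3;  mass: 74.55x + 119.00y = 0.8269
Solving, x = 2.502 × 10^-3 mol, y = 5.381 × 10^-3 mol
mass of KCl = 2.502 × 10^-3 × 74.55 = 0.1865 g
% KCl = 0.1865 / 0.8269 × 100 = 22.56 %

22.56 %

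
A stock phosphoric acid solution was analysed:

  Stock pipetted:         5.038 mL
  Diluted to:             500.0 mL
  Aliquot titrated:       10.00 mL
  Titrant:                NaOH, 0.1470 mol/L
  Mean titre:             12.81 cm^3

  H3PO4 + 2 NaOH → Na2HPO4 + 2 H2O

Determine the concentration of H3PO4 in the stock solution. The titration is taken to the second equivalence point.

n(NaOH) = 0.01281 × 0.1470 = 1.883 × 10^-3 mol
From the 1:2 ratio, n(H3PO4) in the aliquot = 1/2 × 1.883 × 10^-3 = 9.415 × 10^-4 mol
[H3PO4]_dilute = 9.415 × 10^-4 / 0.01000 = 0.09415 mol/L
Dilution factor = 500.0 / 5.038 = 99.25
[H3PO4]_stock = 0.09415 × 99.25 = 9.344 mol/L

9.344 mol/L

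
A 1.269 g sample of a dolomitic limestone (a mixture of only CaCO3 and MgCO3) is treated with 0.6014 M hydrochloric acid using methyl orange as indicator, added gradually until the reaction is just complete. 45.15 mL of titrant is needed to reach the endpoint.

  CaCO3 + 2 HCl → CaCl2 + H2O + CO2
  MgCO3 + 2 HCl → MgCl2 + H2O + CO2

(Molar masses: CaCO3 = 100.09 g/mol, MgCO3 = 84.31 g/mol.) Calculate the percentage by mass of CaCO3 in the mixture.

n(HCl) = 0.04515 × 0.6014 = 0.02715 mol
Let x = n(CaCO3), y = n(MgCO3).
Titrant: 2x + 2y = 0.02715;  mass: 100.09x + 84.31y = 1.269
Solving, x = 7.881 × 10^-3 mol, y = 5.696 × 10^-3 mol
mass of CaCO3 = 7.881 × 10^-3 × 100.09 = 0.7888 g
% CaCO3 = 0.7888 / 1.269 × 100 = 62.16 %

62.16 %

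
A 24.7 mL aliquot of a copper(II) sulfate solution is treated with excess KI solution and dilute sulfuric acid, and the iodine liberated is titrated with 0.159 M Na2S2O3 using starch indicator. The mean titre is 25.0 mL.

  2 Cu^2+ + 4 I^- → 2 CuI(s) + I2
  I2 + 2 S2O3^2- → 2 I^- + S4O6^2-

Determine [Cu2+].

0.161 M

n(S2O3^2-) = 0.0250 × 0.159 = 3.98 × 10^-3 mol
n(I2) = n(S2O3^2-)/2 = 1.99 × 10^-3 mol
From the 2:1 ratio, n(Cu2+) in the aliquot = 2/1 × 1.99 × 10^-3 = 3.98 × 10^-3 mol
[Cu2+] = 3.98 × 10^-3 / 0.0247 = 0.161 mol/L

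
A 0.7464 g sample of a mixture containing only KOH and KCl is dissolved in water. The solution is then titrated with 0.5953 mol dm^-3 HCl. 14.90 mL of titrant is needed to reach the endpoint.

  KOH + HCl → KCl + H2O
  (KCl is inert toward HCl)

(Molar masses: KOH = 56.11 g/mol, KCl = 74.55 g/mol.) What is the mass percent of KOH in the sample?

n(HCl) = 0.01490 × 0.5953 = 8.870 × 10^-3 mol
Let x = n(KOH), y = n(KCl).
Titrant: 1x = 8.870 × 10^-3;  mass: 56.11x + 74.55y = 0.7464
Solving, x = 8.870 × 10^-3 mol, y = 3.336 × 10^-3 mol
mass of KOH = 8.870 × 10^-3 × 56.11 = 0.4977 g
% KOH = 0.4977 / 0.7464 × 100 = 66.68 %

66.68 %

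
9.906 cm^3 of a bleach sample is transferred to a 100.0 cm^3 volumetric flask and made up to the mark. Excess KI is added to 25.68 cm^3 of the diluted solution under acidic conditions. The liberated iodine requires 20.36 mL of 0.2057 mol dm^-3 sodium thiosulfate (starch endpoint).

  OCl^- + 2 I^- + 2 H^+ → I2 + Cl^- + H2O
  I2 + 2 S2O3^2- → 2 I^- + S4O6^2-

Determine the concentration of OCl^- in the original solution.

0.8232 mol/L

n(S2O3^2-) = 0.02036 × 0.2057 = 4.188 × 10^-3 mol
n(I2) = n(S2O3^2-)/2 = 2.094 × 10^-3 mol
n(OCl^-) in the aliquot = 2.094 × 10^-3 mol (1:1 ratio)
[OCl^-]_dilute = 2.094 × 10^-3 / 0.02568 = 0.08154 mol/L
[OCl^-]_original = 0.08154 × 100.0/9.906 = 0.8232 mol/L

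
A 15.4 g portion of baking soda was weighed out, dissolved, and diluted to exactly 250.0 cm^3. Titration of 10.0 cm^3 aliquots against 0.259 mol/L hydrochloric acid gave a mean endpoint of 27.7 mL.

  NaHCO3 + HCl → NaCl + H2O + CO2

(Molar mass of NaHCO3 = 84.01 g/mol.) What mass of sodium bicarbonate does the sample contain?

n(HCl) per titration = 0.0277 × 0.259 = 7.17 × 10^-3 mol
n(NaHCO3) in each aliquot = 7.17 × 10^-3 mol (1:1 ratio)
n(NaHCO3) in the whole flask = 7.17 × 10^-3 × 250.0/10.0 = 0.179 mol
mass of NaHCO3 = 0.179 × 84.01 = 15.1 g

15.1 g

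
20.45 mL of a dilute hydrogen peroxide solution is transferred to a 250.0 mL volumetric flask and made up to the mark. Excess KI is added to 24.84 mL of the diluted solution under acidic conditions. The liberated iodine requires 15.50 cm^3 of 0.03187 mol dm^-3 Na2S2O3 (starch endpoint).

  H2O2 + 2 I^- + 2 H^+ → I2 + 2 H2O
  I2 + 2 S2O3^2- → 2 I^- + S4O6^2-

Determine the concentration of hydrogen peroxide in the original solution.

0.1216 mol/L

n(S2O3^2-) = 0.01550 × 0.03187 = 4.940 × 10^-4 mol
n(I2) = n(S2O3^2-)/2 = 2.470 × 10^-4 mol
n(H2O2) in the aliquot = 2.470 × 10^-4 mol (1:1 ratio)
[H2O2]_dilute = 2.470 × 10^-4 / 0.02484 = 0.009943 mol/L
[H2O2]_original = 0.009943 × 250.0/20.45 = 0.1216 mol/L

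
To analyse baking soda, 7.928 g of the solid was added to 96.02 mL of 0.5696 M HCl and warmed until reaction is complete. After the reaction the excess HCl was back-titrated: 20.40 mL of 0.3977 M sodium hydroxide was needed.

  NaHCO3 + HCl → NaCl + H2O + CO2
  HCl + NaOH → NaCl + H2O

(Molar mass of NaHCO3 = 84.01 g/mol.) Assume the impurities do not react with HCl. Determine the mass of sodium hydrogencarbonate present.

3.913 g

n(HCl) added = 0.09602 × 0.5696 = 0.05469 mol
n(NaOH) used in back-titration = 0.02040 × 0.3977 = 8.113 × 10^-3 mol
n(HCl) left over = 8.113 × 10^-3 mol (1:1 ratio)
n(HCl) consumed by analyte = 0.05469 − 8.113 × 10^-3 = 0.04658 mol
n(NaHCO3) = 0.04658 mol (1:1 ratio)
mass of NaHCO3 = 0.04658 × 84.01 = 3.913 g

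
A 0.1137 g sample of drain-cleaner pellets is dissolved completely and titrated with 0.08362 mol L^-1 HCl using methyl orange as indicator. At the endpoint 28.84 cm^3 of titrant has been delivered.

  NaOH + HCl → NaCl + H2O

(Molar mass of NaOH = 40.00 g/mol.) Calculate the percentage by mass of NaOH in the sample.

n(HCl) = 0.02884 L × 0.08362 mol/L = 2.412 × 10^-3 mol
n(NaOH) = 2.412 × 10^-3 mol (1:1 ratio)
mass of NaOH = 2.412 × 10^-3 × 40.00 g/mol = 0.09646 g
% NaOH = 0.09646 / 0.1137 × 100 = 84.84 %

84.84 %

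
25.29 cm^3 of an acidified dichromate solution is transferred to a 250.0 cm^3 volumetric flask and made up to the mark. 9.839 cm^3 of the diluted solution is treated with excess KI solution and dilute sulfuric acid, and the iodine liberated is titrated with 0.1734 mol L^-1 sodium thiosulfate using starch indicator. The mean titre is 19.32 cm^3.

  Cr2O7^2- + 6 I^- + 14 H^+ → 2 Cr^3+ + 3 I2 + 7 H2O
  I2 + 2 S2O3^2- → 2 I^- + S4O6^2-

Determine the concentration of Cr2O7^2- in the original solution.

n(S2O3^2-) = 0.01932 × 0.1734 = 3.350 × 10^-3 mol
n(I2) = n(S2O3^2-)/2 = 1.675 × 10^-3 mol
From the 1:3 ratio, n(Cr2O7^2-) in the aliquot = 1/3 × 1.675 × 10^-3 = 5.583 × 10^-4 mol
[Cr2O7^2-]_dilute = 5.583 × 10^-4 / 0.009839 = 0.05675 mol/L
[Cr2O7^2-]_original = 0.05675 × 250.0/25.29 = 0.5610 mol/L

0.5610 mol/L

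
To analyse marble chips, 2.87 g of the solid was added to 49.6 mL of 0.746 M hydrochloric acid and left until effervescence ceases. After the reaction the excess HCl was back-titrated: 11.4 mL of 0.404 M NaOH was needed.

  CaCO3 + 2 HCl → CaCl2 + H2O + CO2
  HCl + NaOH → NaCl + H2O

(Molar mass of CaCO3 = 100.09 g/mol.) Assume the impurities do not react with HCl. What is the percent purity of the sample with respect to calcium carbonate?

n(HCl) added = 0.0496 × 0.746 = 0.0370 mol
n(NaOH) used in back-titration = 0.0114 × 0.404 = 4.61 × 10^-3 mol
n(HCl) left over = 4.61 × 10^-3 mol (1:1 ratio)
n(HCl) consumed by analyte = 0.0370 − 4.61 × 10^-3 = 0.0324 mol
From the 1:2 ratio, n(CaCO3) = 1/2 × 0.0324 = 0.0162 mol
mass of CaCO3 = 0.0162 × 100.09 = 1.62 g
% CaCO3 = 1.62 / 2.87 × 100 = 56.5 %

56.5 %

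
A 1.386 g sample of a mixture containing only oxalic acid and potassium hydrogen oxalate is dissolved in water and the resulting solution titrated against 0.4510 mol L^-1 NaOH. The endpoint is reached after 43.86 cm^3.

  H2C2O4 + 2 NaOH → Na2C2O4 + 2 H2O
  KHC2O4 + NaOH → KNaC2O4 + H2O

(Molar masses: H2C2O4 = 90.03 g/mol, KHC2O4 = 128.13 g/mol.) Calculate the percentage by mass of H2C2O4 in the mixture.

44.88 %

n(NaOH) = 0.04386 × 0.4510 = 0.01978 mol
Let x = n(H2C2O4), y = n(KHC2O4).
Titrant: 2x + 1y = 0.01978;  mass: 90.03x + 128.13y = 1.386
Solving, x = 6.909 × 10^-3 mol, y = 5.962 × 10^-3 mol
mass of H2C2O4 = 6.909 × 10^-3 × 90.03 = 0.6220 g
% H2C2O4 = 0.6220 / 1.386 × 100 = 44.88 %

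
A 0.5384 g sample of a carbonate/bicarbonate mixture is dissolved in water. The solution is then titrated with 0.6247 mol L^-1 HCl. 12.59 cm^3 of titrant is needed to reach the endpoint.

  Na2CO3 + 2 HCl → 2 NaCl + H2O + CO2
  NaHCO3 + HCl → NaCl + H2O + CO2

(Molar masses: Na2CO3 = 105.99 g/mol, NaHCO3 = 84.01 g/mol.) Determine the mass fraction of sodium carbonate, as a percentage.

38.83 %

n(HCl) = 0.01259 × 0.6247 = 7.865 × 10^-3 mol
Let x = n(Na2CO3), y = n(NaHCO3).
Titrant: 2x + 1y = 7.865 × 10^-3;  mass: 105.99x + 84.01y = 0.5384
Solving, x = 1.972 × 10^-3 mol, y = 3.921 × 10^-3 mol
mass of Na2CO3 = 1.972 × 10^-3 × 105.99 = 0.2090 g
% Na2CO3 = 0.2090 / 0.5384 × 100 = 38.83 %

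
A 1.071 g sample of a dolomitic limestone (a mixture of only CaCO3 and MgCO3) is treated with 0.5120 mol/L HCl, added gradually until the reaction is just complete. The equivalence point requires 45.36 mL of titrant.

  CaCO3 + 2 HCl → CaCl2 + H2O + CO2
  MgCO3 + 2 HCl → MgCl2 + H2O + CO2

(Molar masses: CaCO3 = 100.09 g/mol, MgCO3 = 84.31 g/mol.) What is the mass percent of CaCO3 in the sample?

n(HCl) = 0.04536 × 0.5120 = 0.02322 mol
Let x = n(CaCO3), y = n(MgCO3).
Titrant: 2x + 2y = 0.02322;  mass: 100.09x + 84.31y = 1.071
Solving, x = 5.829 × 10^-3 mol, y = 5.783 × 10^-3 mol
mass of CaCO3 = 5.829 × 10^-3 × 100.09 = 0.5834 g
% CaCO3 = 0.5834 / 1.071 × 100 = 54.47 %

54.47 %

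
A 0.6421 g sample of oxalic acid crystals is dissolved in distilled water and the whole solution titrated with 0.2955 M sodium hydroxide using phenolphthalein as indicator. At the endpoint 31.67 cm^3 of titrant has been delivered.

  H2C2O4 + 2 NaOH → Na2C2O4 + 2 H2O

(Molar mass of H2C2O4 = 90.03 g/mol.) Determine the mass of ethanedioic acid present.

0.4213 g

n(NaOH) = 0.03167 L × 0.2955 mol/L = 9.358 × 10^-3 mol
From the 1:2 ratio, n(H2C2O4) = 1/2 × 9.358 × 10^-3 = 4.679 × 10^-3 mol
mass of H2C2O4 = 4.679 × 10^-3 × 90.03 g/mol = 0.4213 g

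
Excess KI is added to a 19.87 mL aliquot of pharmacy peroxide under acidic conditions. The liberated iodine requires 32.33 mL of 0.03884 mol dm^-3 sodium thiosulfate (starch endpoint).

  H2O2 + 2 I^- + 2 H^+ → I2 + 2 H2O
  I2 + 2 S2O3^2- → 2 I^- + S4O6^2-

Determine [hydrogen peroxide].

n(S2O3^2-) = 0.03233 × 0.03884 = 1.256 × 10^-3 mol
n(I2) = n(S2O3^2-)/2 = 6.278 × 10^-4 mol
n(H2O2) in the aliquot = 6.278 × 10^-4 mol (1:1 ratio)
[H2O2] = 6.278 × 10^-4 / 0.01987 = 0.03160 mol/L

0.03160 mol/L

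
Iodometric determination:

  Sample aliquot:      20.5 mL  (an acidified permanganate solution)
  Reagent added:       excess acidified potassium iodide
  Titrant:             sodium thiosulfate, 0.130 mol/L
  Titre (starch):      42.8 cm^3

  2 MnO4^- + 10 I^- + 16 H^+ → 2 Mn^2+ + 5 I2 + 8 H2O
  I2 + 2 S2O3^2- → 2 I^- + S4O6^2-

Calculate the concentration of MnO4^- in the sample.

0.0543 mol/L

n(S2O3^2-) = 0.0428 × 0.130 = 5.56 × 10^-3 mol
n(I2) = n(S2O3^2-)/2 = 2.78 × 10^-3 mol
From the 2:5 ratio, n(MnO4^-) in the aliquot = 2/5 × 2.78 × 10^-3 = 1.11 × 10^-3 mol
[MnO4^-] = 1.11 × 10^-3 / 0.0205 = 0.0543 mol/L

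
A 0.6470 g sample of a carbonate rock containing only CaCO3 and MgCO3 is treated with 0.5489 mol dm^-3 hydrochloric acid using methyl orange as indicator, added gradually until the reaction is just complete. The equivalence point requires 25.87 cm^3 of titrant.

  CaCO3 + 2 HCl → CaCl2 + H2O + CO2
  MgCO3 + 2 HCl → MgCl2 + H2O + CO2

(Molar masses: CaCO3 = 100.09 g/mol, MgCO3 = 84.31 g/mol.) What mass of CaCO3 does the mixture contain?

n(HCl) = 0.02587 × 0.5489 = 0.01420 mol
Let x = n(CaCO3), y = n(MgCO3).
Titrant: 2x + 2y = 0.01420;  mass: 100.09x + 84.31y = 0.6470
Solving, x = 3.067 × 10^-3 mol, y = 4.033 × 10^-3 mol
mass of CaCO3 = 3.067 × 10^-3 × 100.09 = 0.3070 g

0.3070 g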